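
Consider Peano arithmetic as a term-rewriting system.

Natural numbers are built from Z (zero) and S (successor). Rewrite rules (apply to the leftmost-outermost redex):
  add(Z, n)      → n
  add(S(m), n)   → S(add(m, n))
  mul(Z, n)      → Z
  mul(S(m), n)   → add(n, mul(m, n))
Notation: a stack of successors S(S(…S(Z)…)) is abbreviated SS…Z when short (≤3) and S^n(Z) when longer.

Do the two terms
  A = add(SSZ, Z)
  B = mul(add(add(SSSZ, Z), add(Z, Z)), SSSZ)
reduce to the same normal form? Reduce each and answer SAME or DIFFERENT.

Answer: DIFFERENT — A ⇓ SSZ, B ⇓ S^9(Z)

Working:
Term A:
  start: add(SSZ, Z)
  [1] S(add(SZ, Z))
  [2] S(S(add(Z, Z)))
  [3] SSZ

Term B:
  start: mul(add(add(SSSZ, Z), add(Z, Z)), SSSZ)
  [1] mul(add(S(add(SSZ, Z)), add(Z, Z)), SSSZ)
  [2] mul(S(add(add(SSZ, Z), add(Z, Z))), SSSZ)
  [3] add(SSSZ, mul(add(add(SSZ, Z), add(Z, Z)), SSSZ))
  [4] S(add(SSZ, mul(add(add(SSZ, Z), add(Z, Z)), SSSZ)))
  [5] S(S(add(SZ, mul(add(add(SSZ, Z), add(Z, Z)), SSSZ))))
  [6] S(S(S(add(Z, mul(add(add(SSZ, Z), add(Z, Z)), SSSZ)))))
  [7] S(S(S(mul(add(add(SSZ, Z), add(Z, Z)), SSSZ))))
  [8] S(S(S(mul(add(S(add(SZ, Z)), add(Z, Z)), SSSZ))))
  [9] S(S(S(mul(S(add(add(SZ, Z), add(Z, Z))), SSSZ))))
  [10] S(S(S(add(SSSZ, mul(add(add(SZ, Z), add(Z, Z)), SSSZ)))))
  [11] S(S(S(S(add(SSZ, mul(add(add(SZ, Z), add(Z, Z)), SSSZ))))))
  [12] S(S(S(S(S(add(SZ, mul(add(add(SZ, Z), add(Z, Z)), SSSZ)))))))
  [13] S(S(S(S(S(S(add(Z, mul(add(add(SZ, Z), add(Z, Z)), SSSZ))))))))
  [14] S(S(S(S(S(S(mul(add(add(SZ, Z), add(Z, Z)), SSSZ)))))))
  [15] S(S(S(S(S(S(mul(add(S(add(Z, Z)), add(Z, Z)), SSSZ)))))))
  [16] S(S(S(S(S(S(mul(S(add(add(Z, Z), add(Z, Z))), SSSZ)))))))
  [17] S(S(S(S(S(S(add(SSSZ, mul(add(add(Z, Z), add(Z, Z)), SSSZ))))))))
  [18] S(S(S(S(S(S(S(add(SSZ, mul(add(add(Z, Z), add(Z, Z)), SSSZ)))))))))
  [19] S(S(S(S(S(S(S(S(add(SZ, mul(add(add(Z, Z), add(Z, Z)), SSSZ))))))))))
  [20] S(S(S(S(S(S(S(S(S(add(Z, mul(add(add(Z, Z), add(Z, Z)), SSSZ)))))))))))
  [21] S(S(S(S(S(S(S(S(S(mul(add(add(Z, Z), add(Z, Z)), SSSZ))))))))))
  [22] S(S(S(S(S(S(S(S(S(mul(add(Z, add(Z, Z)), SSSZ))))))))))
  [23] S(S(S(S(S(S(S(S(S(mul(add(Z, Z), SSSZ))))))))))
  [24] S(S(S(S(S(S(S(S(S(mul(Z, SSSZ))))))))))
  [25] S^9(Z)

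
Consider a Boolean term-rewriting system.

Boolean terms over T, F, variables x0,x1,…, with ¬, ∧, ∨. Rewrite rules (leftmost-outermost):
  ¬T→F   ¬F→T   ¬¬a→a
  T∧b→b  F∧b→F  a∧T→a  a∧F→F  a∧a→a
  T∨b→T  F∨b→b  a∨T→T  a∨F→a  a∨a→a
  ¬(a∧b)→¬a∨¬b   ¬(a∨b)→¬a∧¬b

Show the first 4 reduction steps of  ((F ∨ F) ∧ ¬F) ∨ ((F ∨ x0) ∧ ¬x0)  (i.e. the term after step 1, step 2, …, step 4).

Answer: after 4 steps: x0 ∧ ¬x0

Derivation:
  start: ((F ∨ F) ∧ ¬F) ∨ ((F ∨ x0) ∧ ¬x0)
  →1  (F ∧ ¬F) ∨ ((F ∨ x0) ∧ ¬x0)
  →2  F ∨ ((F ∨ x0) ∧ ¬x0)
  →3  (F ∨ x0) ∧ ¬x0
  →4  x0 ∧ ¬x0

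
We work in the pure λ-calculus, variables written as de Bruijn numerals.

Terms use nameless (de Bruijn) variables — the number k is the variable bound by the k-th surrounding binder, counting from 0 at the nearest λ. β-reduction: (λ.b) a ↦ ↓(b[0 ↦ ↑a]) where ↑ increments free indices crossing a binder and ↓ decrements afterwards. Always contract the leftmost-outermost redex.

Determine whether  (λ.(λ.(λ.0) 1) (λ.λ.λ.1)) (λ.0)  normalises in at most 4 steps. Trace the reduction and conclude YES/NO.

  start: (λ.(λ.(λ.0) 1) (λ.λ.λ.1)) (λ.0)
  [1] (λ.(λ.0) (λ.0)) (λ.λ.λ.1)
  [2] (λ.0) (λ.0)
  [3] λ.0

Answer: YES — reaches normal form λ.0 in 3 ≤ 4 steps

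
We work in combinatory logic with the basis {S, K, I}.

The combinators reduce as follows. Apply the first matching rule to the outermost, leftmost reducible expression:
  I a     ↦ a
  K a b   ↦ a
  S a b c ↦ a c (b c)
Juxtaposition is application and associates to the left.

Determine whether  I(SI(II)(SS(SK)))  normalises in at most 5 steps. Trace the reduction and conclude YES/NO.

Answer: NO — after 5 steps the term is S(I(SS(SK)))(SK(II(SS(SK)))), not yet normal

Derivation:
  start: I(SI(II)(SS(SK)))
  step 1: SI(II)(SS(SK))
  step 2: I(SS(SK))(II(SS(SK)))
  step 3: SS(SK)(II(SS(SK)))
  step 4: S(II(SS(SK)))(SK(II(SS(SK))))
  step 5: S(I(SS(SK)))(SK(II(SS(SK))))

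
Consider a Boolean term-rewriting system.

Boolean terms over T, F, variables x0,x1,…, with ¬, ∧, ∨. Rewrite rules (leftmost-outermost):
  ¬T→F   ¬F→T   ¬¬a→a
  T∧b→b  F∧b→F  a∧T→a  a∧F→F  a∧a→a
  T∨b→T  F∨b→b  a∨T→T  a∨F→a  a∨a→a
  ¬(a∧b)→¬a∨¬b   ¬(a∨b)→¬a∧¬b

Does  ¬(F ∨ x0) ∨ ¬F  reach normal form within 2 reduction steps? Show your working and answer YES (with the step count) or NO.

Answer: NO — after 2 steps the term is (T ∧ ¬x0) ∨ ¬F, not yet normal

Working:
  start: ¬(F ∨ x0) ∨ ¬F
  [1] (¬F ∧ ¬x0) ∨ ¬F
  [2] (T ∧ ¬x0) ∨ ¬F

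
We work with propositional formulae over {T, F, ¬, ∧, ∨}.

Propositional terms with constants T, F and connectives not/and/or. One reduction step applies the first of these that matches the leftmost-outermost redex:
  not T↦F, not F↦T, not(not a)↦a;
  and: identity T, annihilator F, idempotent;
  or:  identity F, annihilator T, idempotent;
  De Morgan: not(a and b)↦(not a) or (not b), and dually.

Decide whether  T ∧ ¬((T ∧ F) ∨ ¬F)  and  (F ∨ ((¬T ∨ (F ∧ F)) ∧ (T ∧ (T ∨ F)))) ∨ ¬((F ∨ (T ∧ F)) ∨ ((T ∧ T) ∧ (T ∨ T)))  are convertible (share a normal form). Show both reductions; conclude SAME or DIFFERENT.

Term A:
  start: T ∧ ¬((T ∧ F) ∨ ¬F)
  →1  ¬((T ∧ F) ∨ ¬F)
  →2  ¬(T ∧ F) ∧ ¬¬F
  →3  (¬T ∨ ¬F) ∧ ¬¬F
  →4  (F ∨ ¬F) ∧ ¬¬F
  →5  ¬F ∧ ¬¬F
  →6  T ∧ ¬¬F
  →7  ¬¬F
  →8  F

Term B:
  start: (F ∨ ((¬T ∨ (F ∧ F)) ∧ (T ∧ (T ∨ F)))) ∨ ¬((F ∨ (T ∧ F)) ∨ ((T ∧ T) ∧ (T ∨ T)))
  →1  ((¬T ∨ (F ∧ F)) ∧ (T ∧ (T ∨ F))) ∨ ¬((F ∨ (T ∧ F)) ∨ ((T ∧ T) ∧ (T ∨ T)))
  →2  ((F ∨ (F ∧ F)) ∧ (T ∧ (T ∨ F))) ∨ ¬((F ∨ (T ∧ F)) ∨ ((T ∧ T) ∧ (T ∨ T)))
  →3  ((F ∧ F) ∧ (T ∧ (T ∨ F))) ∨ ¬((F ∨ (T ∧ F)) ∨ ((T ∧ T) ∧ (T ∨ T)))
  →4  (F ∧ (T ∧ (T ∨ F))) ∨ ¬((F ∨ (T ∧ F)) ∨ ((T ∧ T) ∧ (T ∨ T)))
  →5  F ∨ ¬((F ∨ (T ∧ F)) ∨ ((T ∧ T) ∧ (T ∨ T)))
  →6  ¬((F ∨ (T ∧ F)) ∨ ((T ∧ T) ∧ (T ∨ T)))
  →7  ¬(F ∨ (T ∧ F)) ∧ ¬((T ∧ T) ∧ (T ∨ T))
  →8  (¬F ∧ ¬(T ∧ F)) ∧ ¬((T ∧ T) ∧ (T ∨ T))
  →9  (T ∧ ¬(T ∧ F)) ∧ ¬((T ∧ T) ∧ (T ∨ T))
  →10  ¬(T ∧ F) ∧ ¬((T ∧ T) ∧ (T ∨ T))
  →11  (¬T ∨ ¬F) ∧ ¬((T ∧ T) ∧ (T ∨ T))
  →12  (F ∨ ¬F) ∧ ¬((T ∧ T) ∧ (T ∨ T))
  →13  ¬F ∧ ¬((T ∧ T) ∧ (T ∨ T))
  →14  T ∧ ¬((T ∧ T) ∧ (T ∨ T))
  →15  ¬((T ∧ T) ∧ (T ∨ T))
  →16  ¬(T ∧ T) ∨ ¬(T ∨ T)
  →17  (¬T ∨ ¬T) ∨ ¬(T ∨ T)
  →18  ¬T ∨ ¬(T ∨ T)
  →19  F ∨ ¬(T ∨ T)
  →20  ¬(T ∨ T)
  →21  ¬T ∧ ¬T
  →22  ¬T
  →23  F

Answer: SAME — A ⇓ F, B ⇓ F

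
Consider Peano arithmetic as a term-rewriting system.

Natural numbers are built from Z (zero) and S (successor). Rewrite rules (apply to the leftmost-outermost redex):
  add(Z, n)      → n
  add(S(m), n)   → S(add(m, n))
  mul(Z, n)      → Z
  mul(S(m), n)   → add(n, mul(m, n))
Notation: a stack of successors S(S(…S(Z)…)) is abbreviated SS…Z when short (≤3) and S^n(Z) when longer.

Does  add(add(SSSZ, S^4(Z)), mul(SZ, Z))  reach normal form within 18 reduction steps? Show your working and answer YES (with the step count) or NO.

  start: add(add(SSSZ, S^4(Z)), mul(SZ, Z))
  [1] add(S(add(SSZ, S^4(Z))), mul(SZ, Z))
  [2] S(add(add(SSZ, S^4(Z)), mul(SZ, Z)))
  [3] S(add(S(add(SZ, S^4(Z))), mul(SZ, Z)))
  [4] S(S(add(add(SZ, S^4(Z)), mul(SZ, Z))))
  [5] S(S(add(S(add(Z, S^4(Z))), mul(SZ, Z))))
  [6] S(S(S(add(add(Z, S^4(Z)), mul(SZ, Z)))))
  [7] S(S(S(add(S^4(Z), mul(SZ, Z)))))
  [8] S(S(S(S(add(SSSZ, mul(SZ, Z))))))
  [9] S(S(S(S(S(add(SSZ, mul(SZ, Z)))))))
  [10] S(S(S(S(S(S(add(SZ, mul(SZ, Z))))))))
  [11] S(S(S(S(S(S(S(add(Z, mul(SZ, Z)))))))))
  [12] S(S(S(S(S(S(S(mul(SZ, Z))))))))
  [13] S(S(S(S(S(S(S(add(Z, mul(Z, Z)))))))))
  [14] S(S(S(S(S(S(S(mul(Z, Z))))))))
  [15] S^7(Z)

Answer: YES — reaches normal form S^7(Z) in 15 ≤ 18 steps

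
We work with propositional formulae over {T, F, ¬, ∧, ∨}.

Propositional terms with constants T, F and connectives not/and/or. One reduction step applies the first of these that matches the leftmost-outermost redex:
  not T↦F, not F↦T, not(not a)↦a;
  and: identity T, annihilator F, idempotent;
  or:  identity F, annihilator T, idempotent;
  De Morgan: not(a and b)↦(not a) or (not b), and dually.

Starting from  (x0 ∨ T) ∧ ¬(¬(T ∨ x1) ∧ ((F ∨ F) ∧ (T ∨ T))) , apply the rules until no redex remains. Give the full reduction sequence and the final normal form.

Answer: normal form = T  (in 6 steps)

Derivation:
  start: (x0 ∨ T) ∧ ¬(¬(T ∨ x1) ∧ ((F ∨ F) ∧ (T ∨ T)))
  →1  T ∧ ¬(¬(T ∨ x1) ∧ ((F ∨ F) ∧ (T ∨ T)))
  →2  ¬(¬(T ∨ x1) ∧ ((F ∨ F) ∧ (T ∨ T)))
  →3  ¬¬(T ∨ x1) ∨ ¬((F ∨ F) ∧ (T ∨ T))
  →4  (T ∨ x1) ∨ ¬((F ∨ F) ∧ (T ∨ T))
  →5  T ∨ ¬((F ∨ F) ∧ (T ∨ T))
  →6  T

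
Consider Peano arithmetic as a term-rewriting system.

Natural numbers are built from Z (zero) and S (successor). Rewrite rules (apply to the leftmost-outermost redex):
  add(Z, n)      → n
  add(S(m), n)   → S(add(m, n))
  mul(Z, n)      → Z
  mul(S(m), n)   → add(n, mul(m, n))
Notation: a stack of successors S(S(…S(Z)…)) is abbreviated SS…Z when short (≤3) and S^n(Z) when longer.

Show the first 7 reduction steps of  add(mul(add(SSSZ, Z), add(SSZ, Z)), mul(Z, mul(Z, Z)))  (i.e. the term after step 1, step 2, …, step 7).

  start: add(mul(add(SSSZ, Z), add(SSZ, Z)), mul(Z, mul(Z, Z)))
  step 1: add(mul(S(add(SSZ, Z)), add(SSZ, Z)), mul(Z, mul(Z, Z)))
  step 2: add(add(add(SSZ, Z), mul(add(SSZ, Z), add(SSZ, Z))), mul(Z, mul(Z, Z)))
  step 3: add(add(S(add(SZ, Z)), mul(add(SSZ, Z), add(SSZ, Z))), mul(Z, mul(Z, Z)))
  step 4: add(S(add(add(SZ, Z), mul(add(SSZ, Z), add(SSZ, Z)))), mul(Z, mul(Z, Z)))
  step 5: S(add(add(add(SZ, Z), mul(add(SSZ, Z), add(SSZ, Z))), mul(Z, mul(Z, Z))))
  step 6: S(add(add(S(add(Z, Z)), mul(add(SSZ, Z), add(SSZ, Z))), mul(Z, mul(Z, Z))))
  step 7: S(add(S(add(add(Z, Z), mul(add(SSZ, Z), add(SSZ, Z)))), mul(Z, mul(Z, Z))))

Answer: after 7 steps: S(add(S(add(add(Z, Z), mul(add(SSZ, Z), add(SSZ, Z)))), mul(Z, mul(Z, Z))))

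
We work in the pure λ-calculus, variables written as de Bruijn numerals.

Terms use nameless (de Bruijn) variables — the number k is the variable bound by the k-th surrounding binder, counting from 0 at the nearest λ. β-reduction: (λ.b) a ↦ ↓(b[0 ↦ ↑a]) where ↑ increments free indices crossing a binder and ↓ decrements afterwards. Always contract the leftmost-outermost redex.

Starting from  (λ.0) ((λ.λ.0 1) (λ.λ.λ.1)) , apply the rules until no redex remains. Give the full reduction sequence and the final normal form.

Answer: normal form = λ.0 (λ.λ.λ.1)  (in 2 steps)

Working:
  start: (λ.0) ((λ.λ.0 1) (λ.λ.λ.1))
  step 1: (λ.λ.0 1) (λ.λ.λ.1)
  step 2: λ.0 (λ.λ.λ.1)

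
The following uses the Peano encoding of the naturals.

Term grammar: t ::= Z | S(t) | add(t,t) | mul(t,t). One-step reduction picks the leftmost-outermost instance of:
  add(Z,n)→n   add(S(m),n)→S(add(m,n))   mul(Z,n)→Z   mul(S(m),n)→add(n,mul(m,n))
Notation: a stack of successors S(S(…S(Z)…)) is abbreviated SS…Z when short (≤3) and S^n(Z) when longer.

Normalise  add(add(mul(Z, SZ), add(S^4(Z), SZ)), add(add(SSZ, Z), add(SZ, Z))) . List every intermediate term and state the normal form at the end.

Answer: normal form = S^8(Z)  (in 21 steps)

Derivation:
  start: add(add(mul(Z, SZ), add(S^4(Z), SZ)), add(add(SSZ, Z), add(SZ, Z)))
  →1  add(add(Z, add(S^4(Z), SZ)), add(add(SSZ, Z), add(SZ, Z)))
  →2  add(add(S^4(Z), SZ), add(add(SSZ, Z), add(SZ, Z)))
  →3  add(S(add(SSSZ, SZ)), add(add(SSZ, Z), add(SZ, Z)))
  →4  S(add(add(SSSZ, SZ), add(add(SSZ, Z), add(SZ, Z))))
  →5  S(add(S(add(SSZ, SZ)), add(add(SSZ, Z), add(SZ, Z))))
  →6  S(S(add(add(SSZ, SZ), add(add(SSZ, Z), add(SZ, Z)))))
  →7  S(S(add(S(add(SZ, SZ)), add(add(SSZ, Z), add(SZ, Z)))))
  →8  S(S(S(add(add(SZ, SZ), add(add(SSZ, Z), add(SZ, Z))))))
  →9  S(S(S(add(S(add(Z, SZ)), add(add(SSZ, Z), add(SZ, Z))))))
  →10  S(S(S(S(add(add(Z, SZ), add(add(SSZ, Z), add(SZ, Z)))))))
  →11  S(S(S(S(add(SZ, add(add(SSZ, Z), add(SZ, Z)))))))
  →12  S(S(S(S(S(add(Z, add(add(SSZ, Z), add(SZ, Z))))))))
  →13  S(S(S(S(S(add(add(SSZ, Z), add(SZ, Z)))))))
  →14  S(S(S(S(S(add(S(add(SZ, Z)), add(SZ, Z)))))))
  →15  S(S(S(S(S(S(add(add(SZ, Z), add(SZ, Z))))))))
  →16  S(S(S(S(S(S(add(S(add(Z, Z)), add(SZ, Z))))))))
  →17  S(S(S(S(S(S(S(add(add(Z, Z), add(SZ, Z)))))))))
  →18  S(S(S(S(S(S(S(add(Z, add(SZ, Z)))))))))
  →19  S(S(S(S(S(S(S(add(SZ, Z))))))))
  →20  S(S(S(S(S(S(S(S(add(Z, Z)))))))))
  →21  S^8(Z)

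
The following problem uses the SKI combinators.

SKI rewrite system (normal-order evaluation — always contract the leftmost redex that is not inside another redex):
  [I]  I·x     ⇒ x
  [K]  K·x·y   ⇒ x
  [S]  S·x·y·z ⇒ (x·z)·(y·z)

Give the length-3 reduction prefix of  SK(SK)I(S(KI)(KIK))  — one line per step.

  start: SK(SK)I(S(KI)(KIK))
  step 1: KI(SKI)(S(KI)(KIK))
  step 2: I(S(KI)(KIK))
  step 3: S(KI)(KIK)

Answer: after 3 steps: S(KI)(KIK)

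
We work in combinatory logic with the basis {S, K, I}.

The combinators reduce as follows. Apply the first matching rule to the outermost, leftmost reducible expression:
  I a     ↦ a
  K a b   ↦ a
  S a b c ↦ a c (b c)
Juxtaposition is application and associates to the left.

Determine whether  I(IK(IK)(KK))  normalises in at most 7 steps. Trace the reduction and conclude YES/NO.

Answer: YES — reaches normal form K in 4 ≤ 7 steps

Working:
  start: I(IK(IK)(KK))
  →1  IK(IK)(KK)
  →2  K(IK)(KK)
  →3  IK
  →4  K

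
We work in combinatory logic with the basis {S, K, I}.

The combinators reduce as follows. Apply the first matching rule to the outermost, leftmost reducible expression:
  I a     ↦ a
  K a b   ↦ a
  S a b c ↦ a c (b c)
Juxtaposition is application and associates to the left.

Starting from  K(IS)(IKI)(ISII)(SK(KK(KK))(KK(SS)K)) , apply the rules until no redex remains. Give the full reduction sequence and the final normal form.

Answer: normal form = S(SII)(KK)  (in 6 steps)

Working:
  start: K(IS)(IKI)(ISII)(SK(KK(KK))(KK(SS)K))
  [1] IS(ISII)(SK(KK(KK))(KK(SS)K))
  [2] S(ISII)(SK(KK(KK))(KK(SS)K))
  [3] S(SII)(SK(KK(KK))(KK(SS)K))
  [4] S(SII)(K(KK(SS)K)(KK(KK)(KK(SS)K)))
  [5] S(SII)(KK(SS)K)
  [6] S(SII)(KK)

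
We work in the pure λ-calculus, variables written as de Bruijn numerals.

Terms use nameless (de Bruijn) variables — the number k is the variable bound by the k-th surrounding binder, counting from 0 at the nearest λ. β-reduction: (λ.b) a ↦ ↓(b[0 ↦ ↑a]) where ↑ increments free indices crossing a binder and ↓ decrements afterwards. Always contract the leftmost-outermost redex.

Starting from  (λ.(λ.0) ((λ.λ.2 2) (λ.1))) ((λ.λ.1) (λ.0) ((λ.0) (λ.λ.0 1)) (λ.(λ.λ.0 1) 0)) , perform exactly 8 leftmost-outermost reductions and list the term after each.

Answer: after 8 steps: λ.λ.0 ((λ.λ.1) (λ.0) ((λ.0) (λ.λ.0 1)) (λ.(λ.λ.0 1) 0))

Reduction:
  start: (λ.(λ.0) ((λ.λ.2 2) (λ.1))) ((λ.λ.1) (λ.0) ((λ.0) (λ.λ.0 1)) (λ.(λ.λ.0 1) 0))
  →1  (λ.0) ((λ.λ.(λ.λ.1) (λ.0) ((λ.0) (λ.λ.0 1)) (λ.(λ.λ.0 1) 0) ((λ.λ.1) (λ.0) ((λ.0) (λ.λ.0 1)) (λ.(λ.λ.0 1) 0))) (λ.(λ.λ.1) (λ.0) ((λ.0) (λ.λ.0 1)) (λ.(λ.λ.0 1) 0)))
  →2  (λ.λ.(λ.λ.1) (λ.0) ((λ.0) (λ.λ.0 1)) (λ.(λ.λ.0 1) 0) ((λ.λ.1) (λ.0) ((λ.0) (λ.λ.0 1)) (λ.(λ.λ.0 1) 0))) (λ.(λ.λ.1) (λ.0) ((λ.0) (λ.λ.0 1)) (λ.(λ.λ.0 1) 0))
  →3  λ.(λ.λ.1) (λ.0) ((λ.0) (λ.λ.0 1)) (λ.(λ.λ.0 1) 0) ((λ.λ.1) (λ.0) ((λ.0) (λ.λ.0 1)) (λ.(λ.λ.0 1) 0))
  →4  λ.(λ.λ.0) ((λ.0) (λ.λ.0 1)) (λ.(λ.λ.0 1) 0) ((λ.λ.1) (λ.0) ((λ.0) (λ.λ.0 1)) (λ.(λ.λ.0 1) 0))
  →5  λ.(λ.0) (λ.(λ.λ.0 1) 0) ((λ.λ.1) (λ.0) ((λ.0) (λ.λ.0 1)) (λ.(λ.λ.0 1) 0))
  →6  λ.(λ.(λ.λ.0 1) 0) ((λ.λ.1) (λ.0) ((λ.0) (λ.λ.0 1)) (λ.(λ.λ.0 1) 0))
  →7  λ.(λ.λ.0 1) ((λ.λ.1) (λ.0) ((λ.0) (λ.λ.0 1)) (λ.(λ.λ.0 1) 0))
  →8  λ.λ.0 ((λ.λ.1) (λ.0) ((λ.0) (λ.λ.0 1)) (λ.(λ.λ.0 1) 0))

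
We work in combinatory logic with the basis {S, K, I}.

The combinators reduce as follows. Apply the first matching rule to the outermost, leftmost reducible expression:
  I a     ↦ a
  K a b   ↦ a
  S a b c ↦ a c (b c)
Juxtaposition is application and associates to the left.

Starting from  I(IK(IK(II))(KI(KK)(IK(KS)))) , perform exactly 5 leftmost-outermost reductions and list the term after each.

  start: I(IK(IK(II))(KI(KK)(IK(KS))))
  [1] IK(IK(II))(KI(KK)(IK(KS)))
  [2] K(IK(II))(KI(KK)(IK(KS)))
  [3] IK(II)
  [4] K(II)
  [5] KI

Answer: after 5 steps: KI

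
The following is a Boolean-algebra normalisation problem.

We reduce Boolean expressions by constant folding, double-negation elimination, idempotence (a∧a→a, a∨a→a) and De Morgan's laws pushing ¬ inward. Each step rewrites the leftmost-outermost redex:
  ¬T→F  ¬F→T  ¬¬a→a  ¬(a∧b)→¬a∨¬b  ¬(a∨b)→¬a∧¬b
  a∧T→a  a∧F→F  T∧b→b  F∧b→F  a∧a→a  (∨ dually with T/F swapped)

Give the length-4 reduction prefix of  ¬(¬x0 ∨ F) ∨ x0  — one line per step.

  start: ¬(¬x0 ∨ F) ∨ x0
  →1  (¬¬x0 ∧ ¬F) ∨ x0
  →2  (x0 ∧ ¬F) ∨ x0
  →3  (x0 ∧ T) ∨ x0
  →4  x0 ∨ x0

Answer: after 4 steps: x0 ∨ x0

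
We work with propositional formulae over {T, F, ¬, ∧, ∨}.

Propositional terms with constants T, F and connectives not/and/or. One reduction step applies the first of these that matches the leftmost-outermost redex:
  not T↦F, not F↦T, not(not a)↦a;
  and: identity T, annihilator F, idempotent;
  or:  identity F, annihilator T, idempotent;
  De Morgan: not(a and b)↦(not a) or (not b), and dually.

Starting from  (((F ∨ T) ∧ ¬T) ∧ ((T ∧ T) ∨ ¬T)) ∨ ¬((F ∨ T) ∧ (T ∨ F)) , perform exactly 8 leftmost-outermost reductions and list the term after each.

  start: (((F ∨ T) ∧ ¬T) ∧ ((T ∧ T) ∨ ¬T)) ∨ ¬((F ∨ T) ∧ (T ∨ F))
  [1] ((T ∧ ¬T) ∧ ((T ∧ T) ∨ ¬T)) ∨ ¬((F ∨ T) ∧ (T ∨ F))
  [2] (¬T ∧ ((T ∧ T) ∨ ¬T)) ∨ ¬((F ∨ T) ∧ (T ∨ F))
  [3] (F ∧ ((T ∧ T) ∨ ¬T)) ∨ ¬((F ∨ T) ∧ (T ∨ F))
  [4] F ∨ ¬((F ∨ T) ∧ (T ∨ F))
  [5] ¬((F ∨ T) ∧ (T ∨ F))
  [6] ¬(F ∨ T) ∨ ¬(T ∨ F)
  [7] (¬F ∧ ¬T) ∨ ¬(T ∨ F)
  [8] (T ∧ ¬T) ∨ ¬(T ∨ F)

Answer: after 8 steps: (T ∧ ¬T) ∨ ¬(T ∨ F)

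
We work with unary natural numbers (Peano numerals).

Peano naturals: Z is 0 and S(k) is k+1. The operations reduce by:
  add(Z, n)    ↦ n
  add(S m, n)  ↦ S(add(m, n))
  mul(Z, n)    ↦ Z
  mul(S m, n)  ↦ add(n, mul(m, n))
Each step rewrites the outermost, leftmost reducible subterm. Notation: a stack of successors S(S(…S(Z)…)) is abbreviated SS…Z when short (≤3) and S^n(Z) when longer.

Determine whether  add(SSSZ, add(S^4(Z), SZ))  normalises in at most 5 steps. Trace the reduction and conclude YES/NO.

  start: add(SSSZ, add(S^4(Z), SZ))
  step 1: S(add(SSZ, add(S^4(Z), SZ)))
  step 2: S(S(add(SZ, add(S^4(Z), SZ))))
  step 3: S(S(S(add(Z, add(S^4(Z), SZ)))))
  step 4: S(S(S(add(S^4(Z), SZ))))
  step 5: S(S(S(S(add(SSSZ, SZ)))))

Answer: NO — after 5 steps the term is S(S(S(S(add(SSSZ, SZ))))), not yet normal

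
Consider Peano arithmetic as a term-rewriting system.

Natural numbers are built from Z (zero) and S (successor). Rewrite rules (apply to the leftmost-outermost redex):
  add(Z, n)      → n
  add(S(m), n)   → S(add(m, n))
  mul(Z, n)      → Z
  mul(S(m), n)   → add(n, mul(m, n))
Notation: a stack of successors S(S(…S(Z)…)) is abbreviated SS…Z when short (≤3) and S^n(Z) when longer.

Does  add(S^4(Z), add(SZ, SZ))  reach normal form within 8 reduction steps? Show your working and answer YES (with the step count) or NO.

Answer: YES — reaches normal form S^6(Z) in 7 ≤ 8 steps

Working:
  start: add(S^4(Z), add(SZ, SZ))
  [1] S(add(SSSZ, add(SZ, SZ)))
  [2] S(S(add(SSZ, add(SZ, SZ))))
  [3] S(S(S(add(SZ, add(SZ, SZ)))))
  [4] S(S(S(S(add(Z, add(SZ, SZ))))))
  [5] S(S(S(S(add(SZ, SZ)))))
  [6] S(S(S(S(S(add(Z, SZ))))))
  [7] S^6(Z)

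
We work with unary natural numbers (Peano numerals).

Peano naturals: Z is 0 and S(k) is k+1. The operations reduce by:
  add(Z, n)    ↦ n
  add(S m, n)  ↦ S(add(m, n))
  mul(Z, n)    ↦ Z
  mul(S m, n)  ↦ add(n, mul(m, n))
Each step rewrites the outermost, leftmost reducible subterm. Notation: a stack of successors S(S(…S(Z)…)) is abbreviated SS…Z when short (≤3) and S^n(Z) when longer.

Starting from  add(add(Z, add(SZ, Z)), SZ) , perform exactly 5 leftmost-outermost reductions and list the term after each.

Answer: after 5 steps: SSZ

Reduction:
  start: add(add(Z, add(SZ, Z)), SZ)
  →1  add(add(SZ, Z), SZ)
  →2  add(S(add(Z, Z)), SZ)
  →3  S(add(add(Z, Z), SZ))
  →4  S(add(Z, SZ))
  →5  SSZ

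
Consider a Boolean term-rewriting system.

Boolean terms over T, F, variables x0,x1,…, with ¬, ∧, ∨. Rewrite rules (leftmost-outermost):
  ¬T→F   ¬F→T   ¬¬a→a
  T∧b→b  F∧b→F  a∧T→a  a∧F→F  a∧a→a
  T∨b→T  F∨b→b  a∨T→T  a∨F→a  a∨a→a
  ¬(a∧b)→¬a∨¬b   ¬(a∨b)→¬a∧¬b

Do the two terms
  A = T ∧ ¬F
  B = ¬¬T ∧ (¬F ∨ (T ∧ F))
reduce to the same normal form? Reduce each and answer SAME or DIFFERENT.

Term A:
  start: T ∧ ¬F
  step 1: ¬F
  step 2: T

Term B:
  start: ¬¬T ∧ (¬F ∨ (T ∧ F))
  step 1: T ∧ (¬F ∨ (T ∧ F))
  step 2: ¬F ∨ (T ∧ F)
  step 3: T ∨ (T ∧ F)
  step 4: T

Answer: SAME — A ⇓ T, B ⇓ T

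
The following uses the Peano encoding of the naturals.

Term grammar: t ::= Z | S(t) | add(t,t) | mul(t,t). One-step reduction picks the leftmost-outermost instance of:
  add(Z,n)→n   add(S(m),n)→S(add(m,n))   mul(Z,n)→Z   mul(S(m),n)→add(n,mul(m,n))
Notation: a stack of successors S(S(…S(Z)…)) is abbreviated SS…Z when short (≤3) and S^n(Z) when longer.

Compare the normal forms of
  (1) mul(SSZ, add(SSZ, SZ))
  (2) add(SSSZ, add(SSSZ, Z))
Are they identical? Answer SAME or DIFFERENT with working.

Answer: SAME — A ⇓ S^6(Z), B ⇓ S^6(Z)

Working:
Term A:
  start: mul(SSZ, add(SSZ, SZ))
  step 1: add(add(SSZ, SZ), mul(SZ, add(SSZ, SZ)))
  step 2: add(S(add(SZ, SZ)), mul(SZ, add(SSZ, SZ)))
  step 3: S(add(add(SZ, SZ), mul(SZ, add(SSZ, SZ))))
  step 4: S(add(S(add(Z, SZ)), mul(SZ, add(SSZ, SZ))))
  step 5: S(S(add(add(Z, SZ), mul(SZ, add(SSZ, SZ)))))
  step 6: S(S(add(SZ, mul(SZ, add(SSZ, SZ)))))
  step 7: S(S(S(add(Z, mul(SZ, add(SSZ, SZ))))))
  step 8: S(S(S(mul(SZ, add(SSZ, SZ)))))
  step 9: S(S(S(add(add(SSZ, SZ), mul(Z, add(SSZ, SZ))))))
  step 10: S(S(S(add(S(add(SZ, SZ)), mul(Z, add(SSZ, SZ))))))
  step 11: S(S(S(S(add(add(SZ, SZ), mul(Z, add(SSZ, SZ)))))))
  step 12: S(S(S(S(add(S(add(Z, SZ)), mul(Z, add(SSZ, SZ)))))))
  step 13: S(S(S(S(S(add(add(Z, SZ), mul(Z, add(SSZ, SZ))))))))
  step 14: S(S(S(S(S(add(SZ, mul(Z, add(SSZ, SZ))))))))
  step 15: S(S(S(S(S(S(add(Z, mul(Z, add(SSZ, SZ)))))))))
  step 16: S(S(S(S(S(S(mul(Z, add(SSZ, SZ))))))))
  step 17: S^6(Z)

Term B:
  start: add(SSSZ, add(SSSZ, Z))
  step 1: S(add(SSZ, add(SSSZ, Z)))
  step 2: S(S(add(SZ, add(SSSZ, Z))))
  step 3: S(S(S(add(Z, add(SSSZ, Z)))))
  step 4: S(S(S(add(SSSZ, Z))))
  step 5: S(S(S(S(add(SSZ, Z)))))
  step 6: S(S(S(S(S(add(SZ, Z))))))
  step 7: S(S(S(S(S(S(add(Z, Z)))))))
  step 8: S^6(Z)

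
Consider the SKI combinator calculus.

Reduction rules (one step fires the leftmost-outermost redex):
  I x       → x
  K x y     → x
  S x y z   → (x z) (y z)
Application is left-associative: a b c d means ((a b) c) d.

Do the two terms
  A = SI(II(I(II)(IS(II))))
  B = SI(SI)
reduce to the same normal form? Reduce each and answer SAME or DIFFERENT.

Answer: SAME — A ⇓ SI(SI), B ⇓ SI(SI)

Working:
Term A:
  start: SI(II(I(II)(IS(II))))
  [1] SI(I(I(II)(IS(II))))
  [2] SI(I(II)(IS(II)))
  [3] SI(II(IS(II)))
  [4] SI(I(IS(II)))
  [5] SI(IS(II))
  [6] SI(S(II))
  [7] SI(SI)

Term B:
  start: SI(SI)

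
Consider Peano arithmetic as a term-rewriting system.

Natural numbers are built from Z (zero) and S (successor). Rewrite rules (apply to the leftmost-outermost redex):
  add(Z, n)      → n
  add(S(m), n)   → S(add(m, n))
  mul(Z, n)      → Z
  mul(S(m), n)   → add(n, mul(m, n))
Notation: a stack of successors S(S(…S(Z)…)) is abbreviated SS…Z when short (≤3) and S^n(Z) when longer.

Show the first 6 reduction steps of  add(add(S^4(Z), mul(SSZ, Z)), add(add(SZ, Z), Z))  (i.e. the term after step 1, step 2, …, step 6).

  start: add(add(S^4(Z), mul(SSZ, Z)), add(add(SZ, Z), Z))
  [1] add(S(add(SSSZ, mul(SSZ, Z))), add(add(SZ, Z), Z))
  [2] S(add(add(SSSZ, mul(SSZ, Z)), add(add(SZ, Z), Z)))
  [3] S(add(S(add(SSZ, mul(SSZ, Z))), add(add(SZ, Z), Z)))
  [4] S(S(add(add(SSZ, mul(SSZ, Z)), add(add(SZ, Z), Z))))
  [5] S(S(add(S(add(SZ, mul(SSZ, Z))), add(add(SZ, Z), Z))))
  [6] S(S(S(add(add(SZ, mul(SSZ, Z)), add(add(SZ, Z), Z)))))

Answer: after 6 steps: S(S(S(add(add(SZ, mul(SSZ, Z)), add(add(SZ, Z), Z)))))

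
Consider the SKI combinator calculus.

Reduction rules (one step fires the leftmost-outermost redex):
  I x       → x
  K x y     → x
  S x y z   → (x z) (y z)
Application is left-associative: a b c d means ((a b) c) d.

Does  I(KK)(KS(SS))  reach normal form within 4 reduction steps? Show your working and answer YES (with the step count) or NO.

Answer: YES — reaches normal form K in 2 ≤ 4 steps

Reduction:
  start: I(KK)(KS(SS))
  →1  KK(KS(SS))
  →2  K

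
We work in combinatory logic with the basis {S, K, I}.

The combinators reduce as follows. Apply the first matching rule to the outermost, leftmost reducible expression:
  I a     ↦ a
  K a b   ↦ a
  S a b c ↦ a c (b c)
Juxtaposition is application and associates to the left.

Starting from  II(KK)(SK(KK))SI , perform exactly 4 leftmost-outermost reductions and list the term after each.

  start: II(KK)(SK(KK))SI
  step 1: I(KK)(SK(KK))SI
  step 2: KK(SK(KK))SI
  step 3: KSI
  step 4: S

Answer: after 4 steps: S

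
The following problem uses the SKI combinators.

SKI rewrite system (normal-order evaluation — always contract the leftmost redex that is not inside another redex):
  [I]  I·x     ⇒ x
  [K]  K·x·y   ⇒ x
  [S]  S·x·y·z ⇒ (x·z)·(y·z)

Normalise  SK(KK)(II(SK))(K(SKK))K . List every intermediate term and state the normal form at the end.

  start: SK(KK)(II(SK))(K(SKK))K
  [1] K(II(SK))(KK(II(SK)))(K(SKK))K
  [2] II(SK)(K(SKK))K
  [3] I(SK)(K(SKK))K
  [4] SK(K(SKK))K
  [5] KK(K(SKK)K)
  [6] K

Answer: normal form = K  (in 6 steps)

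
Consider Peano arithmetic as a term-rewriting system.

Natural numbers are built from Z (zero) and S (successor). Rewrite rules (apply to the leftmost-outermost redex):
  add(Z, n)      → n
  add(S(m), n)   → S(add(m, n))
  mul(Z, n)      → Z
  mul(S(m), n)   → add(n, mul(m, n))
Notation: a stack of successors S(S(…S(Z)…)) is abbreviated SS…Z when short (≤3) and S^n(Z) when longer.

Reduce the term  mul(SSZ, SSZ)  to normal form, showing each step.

Answer: normal form = S^4(Z)  (in 9 steps)

Working:
  start: mul(SSZ, SSZ)
  →1  add(SSZ, mul(SZ, SSZ))
  →2  S(add(SZ, mul(SZ, SSZ)))
  →3  S(S(add(Z, mul(SZ, SSZ))))
  →4  S(S(mul(SZ, SSZ)))
  →5  S(S(add(SSZ, mul(Z, SSZ))))
  →6  S(S(S(add(SZ, mul(Z, SSZ)))))
  →7  S(S(S(S(add(Z, mul(Z, SSZ))))))
  →8  S(S(S(S(mul(Z, SSZ)))))
  →9  S^4(Z)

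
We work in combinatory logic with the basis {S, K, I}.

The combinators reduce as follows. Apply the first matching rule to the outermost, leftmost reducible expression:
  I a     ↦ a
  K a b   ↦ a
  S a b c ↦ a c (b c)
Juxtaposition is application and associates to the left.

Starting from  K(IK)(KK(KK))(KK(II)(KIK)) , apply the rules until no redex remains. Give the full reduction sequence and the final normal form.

Answer: normal form = K(KI)  (in 4 steps)

Reduction:
  start: K(IK)(KK(KK))(KK(II)(KIK))
  step 1: IK(KK(II)(KIK))
  step 2: K(KK(II)(KIK))
  step 3: K(K(KIK))
  step 4: K(KI)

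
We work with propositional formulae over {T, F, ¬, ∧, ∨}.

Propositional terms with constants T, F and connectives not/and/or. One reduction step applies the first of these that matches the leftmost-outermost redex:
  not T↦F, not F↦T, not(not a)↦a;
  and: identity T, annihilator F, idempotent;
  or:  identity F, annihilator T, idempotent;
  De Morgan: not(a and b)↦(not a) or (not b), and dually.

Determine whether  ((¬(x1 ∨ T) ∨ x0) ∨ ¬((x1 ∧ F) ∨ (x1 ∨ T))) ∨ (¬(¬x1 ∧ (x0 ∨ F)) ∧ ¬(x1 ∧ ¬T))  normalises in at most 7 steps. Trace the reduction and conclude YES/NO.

  start: ((¬(x1 ∨ T) ∨ x0) ∨ ¬((x1 ∧ F) ∨ (x1 ∨ T))) ∨ (¬(¬x1 ∧ (x0 ∨ F)) ∧ ¬(x1 ∧ ¬T))
  [1] (((¬x1 ∧ ¬T) ∨ x0) ∨ ¬((x1 ∧ F) ∨ (x1 ∨ T))) ∨ (¬(¬x1 ∧ (x0 ∨ F)) ∧ ¬(x1 ∧ ¬T))
  [2] (((¬x1 ∧ F) ∨ x0) ∨ ¬((x1 ∧ F) ∨ (x1 ∨ T))) ∨ (¬(¬x1 ∧ (x0 ∨ F)) ∧ ¬(x1 ∧ ¬T))
  [3] ((F ∨ x0) ∨ ¬((x1 ∧ F) ∨ (x1 ∨ T))) ∨ (¬(¬x1 ∧ (x0 ∨ F)) ∧ ¬(x1 ∧ ¬T))
  [4] (x0 ∨ ¬((x1 ∧ F) ∨ (x1 ∨ T))) ∨ (¬(¬x1 ∧ (x0 ∨ F)) ∧ ¬(x1 ∧ ¬T))
  [5] (x0 ∨ (¬(x1 ∧ F) ∧ ¬(x1 ∨ T))) ∨ (¬(¬x1 ∧ (x0 ∨ F)) ∧ ¬(x1 ∧ ¬T))
  [6] (x0 ∨ ((¬x1 ∨ ¬F) ∧ ¬(x1 ∨ T))) ∨ (¬(¬x1 ∧ (x0 ∨ F)) ∧ ¬(x1 ∧ ¬T))
  [7] (x0 ∨ ((¬x1 ∨ T) ∧ ¬(x1 ∨ T))) ∨ (¬(¬x1 ∧ (x0 ∨ F)) ∧ ¬(x1 ∧ ¬T))

Answer: NO — after 7 steps the term is (x0 ∨ ((¬x1 ∨ T) ∧ ¬(x1 ∨ T))) ∨ (¬(¬x1 ∧ (x0 ∨ F)) ∧ ¬(x1 ∧ ¬T)), not yet normal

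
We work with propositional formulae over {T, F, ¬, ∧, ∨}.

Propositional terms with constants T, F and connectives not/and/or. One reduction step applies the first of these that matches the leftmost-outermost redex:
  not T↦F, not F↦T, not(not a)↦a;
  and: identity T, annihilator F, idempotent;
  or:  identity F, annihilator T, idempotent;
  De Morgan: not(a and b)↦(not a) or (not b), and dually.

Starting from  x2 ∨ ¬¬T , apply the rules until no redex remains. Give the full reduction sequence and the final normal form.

  start: x2 ∨ ¬¬T
  [1] x2 ∨ T
  [2] T

Answer: normal form = T  (in 2 steps)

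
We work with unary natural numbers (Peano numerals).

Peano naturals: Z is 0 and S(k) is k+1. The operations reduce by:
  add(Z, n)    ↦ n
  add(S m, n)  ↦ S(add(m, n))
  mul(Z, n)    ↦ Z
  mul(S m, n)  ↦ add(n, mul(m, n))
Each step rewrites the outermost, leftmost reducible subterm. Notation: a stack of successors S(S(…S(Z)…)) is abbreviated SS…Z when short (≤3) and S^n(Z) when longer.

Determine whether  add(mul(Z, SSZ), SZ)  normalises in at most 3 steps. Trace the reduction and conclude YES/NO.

Answer: YES — reaches normal form SZ in 2 ≤ 3 steps

Derivation:
  start: add(mul(Z, SSZ), SZ)
  →1  add(Z, SZ)
  →2  SZ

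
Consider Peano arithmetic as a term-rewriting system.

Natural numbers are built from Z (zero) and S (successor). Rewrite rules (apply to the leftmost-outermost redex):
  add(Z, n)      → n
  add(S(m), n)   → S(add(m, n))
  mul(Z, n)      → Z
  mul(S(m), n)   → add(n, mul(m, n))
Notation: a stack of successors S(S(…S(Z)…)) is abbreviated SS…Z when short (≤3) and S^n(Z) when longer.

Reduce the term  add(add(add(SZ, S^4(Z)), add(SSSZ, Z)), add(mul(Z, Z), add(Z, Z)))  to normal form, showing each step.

  start: add(add(add(SZ, S^4(Z)), add(SSSZ, Z)), add(mul(Z, Z), add(Z, Z)))
  →1  add(add(S(add(Z, S^4(Z))), add(SSSZ, Z)), add(mul(Z, Z), add(Z, Z)))
  →2  add(S(add(add(Z, S^4(Z)), add(SSSZ, Z))), add(mul(Z, Z), add(Z, Z)))
  →3  S(add(add(add(Z, S^4(Z)), add(SSSZ, Z)), add(mul(Z, Z), add(Z, Z))))
  →4  S(add(add(S^4(Z), add(SSSZ, Z)), add(mul(Z, Z), add(Z, Z))))
  →5  S(add(S(add(SSSZ, add(SSSZ, Z))), add(mul(Z, Z), add(Z, Z))))
  →6  S(S(add(add(SSSZ, add(SSSZ, Z)), add(mul(Z, Z), add(Z, Z)))))
  →7  S(S(add(S(add(SSZ, add(SSSZ, Z))), add(mul(Z, Z), add(Z, Z)))))
  →8  S(S(S(add(add(SSZ, add(SSSZ, Z)), add(mul(Z, Z), add(Z, Z))))))
  →9  S(S(S(add(S(add(SZ, add(SSSZ, Z))), add(mul(Z, Z), add(Z, Z))))))
  →10  S(S(S(S(add(add(SZ, add(SSSZ, Z)), add(mul(Z, Z), add(Z, Z)))))))
  →11  S(S(S(S(add(S(add(Z, add(SSSZ, Z))), add(mul(Z, Z), add(Z, Z)))))))
  →12  S(S(S(S(S(add(add(Z, add(SSSZ, Z)), add(mul(Z, Z), add(Z, Z))))))))
  →13  S(S(S(S(S(add(add(SSSZ, Z), add(mul(Z, Z), add(Z, Z))))))))
  →14  S(S(S(S(S(add(S(add(SSZ, Z)), add(mul(Z, Z), add(Z, Z))))))))
  →15  S(S(S(S(S(S(add(add(SSZ, Z), add(mul(Z, Z), add(Z, Z)))))))))
  →16  S(S(S(S(S(S(add(S(add(SZ, Z)), add(mul(Z, Z), add(Z, Z)))))))))
  →17  S(S(S(S(S(S(S(add(add(SZ, Z), add(mul(Z, Z), add(Z, Z))))))))))
  →18  S(S(S(S(S(S(S(add(S(add(Z, Z)), add(mul(Z, Z), add(Z, Z))))))))))
  →19  S(S(S(S(S(S(S(S(add(add(Z, Z), add(mul(Z, Z), add(Z, Z)))))))))))
  →20  S(S(S(S(S(S(S(S(add(Z, add(mul(Z, Z), add(Z, Z)))))))))))
  →21  S(S(S(S(S(S(S(S(add(mul(Z, Z), add(Z, Z))))))))))
  →22  S(S(S(S(S(S(S(S(add(Z, add(Z, Z))))))))))
  →23  S(S(S(S(S(S(S(S(add(Z, Z)))))))))
  →24  S^8(Z)

Answer: normal form = S^8(Z)  (in 24 steps)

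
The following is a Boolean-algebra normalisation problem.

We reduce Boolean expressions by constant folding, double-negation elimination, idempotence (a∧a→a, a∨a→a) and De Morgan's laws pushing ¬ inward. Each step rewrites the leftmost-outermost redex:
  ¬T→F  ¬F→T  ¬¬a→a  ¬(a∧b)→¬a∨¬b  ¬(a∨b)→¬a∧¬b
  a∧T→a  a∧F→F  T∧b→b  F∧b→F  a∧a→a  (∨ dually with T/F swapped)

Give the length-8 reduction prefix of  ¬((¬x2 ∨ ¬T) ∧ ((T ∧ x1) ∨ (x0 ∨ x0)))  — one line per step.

  start: ¬((¬x2 ∨ ¬T) ∧ ((T ∧ x1) ∨ (x0 ∨ x0)))
  step 1: ¬(¬x2 ∨ ¬T) ∨ ¬((T ∧ x1) ∨ (x0 ∨ x0))
  step 2: (¬¬x2 ∧ ¬¬T) ∨ ¬((T ∧ x1) ∨ (x0 ∨ x0))
  step 3: (x2 ∧ ¬¬T) ∨ ¬((T ∧ x1) ∨ (x0 ∨ x0))
  step 4: (x2 ∧ T) ∨ ¬((T ∧ x1) ∨ (x0 ∨ x0))
  step 5: x2 ∨ ¬((T ∧ x1) ∨ (x0 ∨ x0))
  step 6: x2 ∨ (¬(T ∧ x1) ∧ ¬(x0 ∨ x0))
  step 7: x2 ∨ ((¬T ∨ ¬x1) ∧ ¬(x0 ∨ x0))
  step 8: x2 ∨ ((F ∨ ¬x1) ∧ ¬(x0 ∨ x0))

Answer: after 8 steps: x2 ∨ ((F ∨ ¬x1) ∧ ¬(x0 ∨ x0))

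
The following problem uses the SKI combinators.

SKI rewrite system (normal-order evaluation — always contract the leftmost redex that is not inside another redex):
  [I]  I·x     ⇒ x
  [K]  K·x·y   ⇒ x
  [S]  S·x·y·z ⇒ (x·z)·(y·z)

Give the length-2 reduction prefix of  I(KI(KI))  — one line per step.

Answer: after 2 steps: I

Reduction:
  start: I(KI(KI))
  →1  KI(KI)
  →2  I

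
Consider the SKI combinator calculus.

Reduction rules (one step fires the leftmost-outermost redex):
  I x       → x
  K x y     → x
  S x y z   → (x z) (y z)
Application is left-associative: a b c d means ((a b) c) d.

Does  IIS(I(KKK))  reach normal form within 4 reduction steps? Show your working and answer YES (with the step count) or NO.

  start: IIS(I(KKK))
  [1] IS(I(KKK))
  [2] S(I(KKK))
  [3] S(KKK)
  [4] SK

Answer: YES — reaches normal form SK in 4 ≤ 4 steps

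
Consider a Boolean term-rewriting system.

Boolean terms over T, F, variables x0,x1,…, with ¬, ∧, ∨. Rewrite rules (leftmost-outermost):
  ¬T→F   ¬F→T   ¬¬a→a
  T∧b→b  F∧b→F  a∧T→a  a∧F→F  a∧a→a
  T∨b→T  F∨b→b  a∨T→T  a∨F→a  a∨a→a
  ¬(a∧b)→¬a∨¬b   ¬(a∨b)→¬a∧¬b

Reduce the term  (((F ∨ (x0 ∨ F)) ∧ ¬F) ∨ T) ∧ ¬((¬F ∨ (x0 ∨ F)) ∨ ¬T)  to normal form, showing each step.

Answer: normal form = F  (in 7 steps)

Derivation:
  start: (((F ∨ (x0 ∨ F)) ∧ ¬F) ∨ T) ∧ ¬((¬F ∨ (x0 ∨ F)) ∨ ¬T)
  [1] T ∧ ¬((¬F ∨ (x0 ∨ F)) ∨ ¬T)
  [2] ¬((¬F ∨ (x0 ∨ F)) ∨ ¬T)
  [3] ¬(¬F ∨ (x0 ∨ F)) ∧ ¬¬T
  [4] (¬¬F ∧ ¬(x0 ∨ F)) ∧ ¬¬T
  [5] (F ∧ ¬(x0 ∨ F)) ∧ ¬¬T
  [6] F ∧ ¬¬T
  [7] F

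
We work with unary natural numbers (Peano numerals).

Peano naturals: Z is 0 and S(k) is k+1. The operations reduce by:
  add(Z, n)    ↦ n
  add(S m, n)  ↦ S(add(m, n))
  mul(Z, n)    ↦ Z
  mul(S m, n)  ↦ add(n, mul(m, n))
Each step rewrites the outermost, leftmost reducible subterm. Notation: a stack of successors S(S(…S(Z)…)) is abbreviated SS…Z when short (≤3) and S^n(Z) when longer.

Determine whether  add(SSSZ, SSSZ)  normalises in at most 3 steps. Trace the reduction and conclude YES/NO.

Answer: NO — after 3 steps the term is S(S(S(add(Z, SSSZ)))), not yet normal

Reduction:
  start: add(SSSZ, SSSZ)
  [1] S(add(SSZ, SSSZ))
  [2] S(S(add(SZ, SSSZ)))
  [3] S(S(S(add(Z, SSSZ))))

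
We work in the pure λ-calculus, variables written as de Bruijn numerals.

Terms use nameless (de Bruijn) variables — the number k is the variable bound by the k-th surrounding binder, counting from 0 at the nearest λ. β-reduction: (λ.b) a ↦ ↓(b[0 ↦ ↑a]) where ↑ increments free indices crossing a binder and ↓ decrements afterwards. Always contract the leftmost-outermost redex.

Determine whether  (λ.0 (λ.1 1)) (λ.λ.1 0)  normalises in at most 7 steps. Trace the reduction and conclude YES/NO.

Answer: YES — reaches normal form λ.λ.λ.1 0 in 5 ≤ 7 steps

Derivation:
  start: (λ.0 (λ.1 1)) (λ.λ.1 0)
  →1  (λ.λ.1 0) (λ.(λ.λ.1 0) (λ.λ.1 0))
  →2  λ.(λ.(λ.λ.1 0) (λ.λ.1 0)) 0
  →3  λ.(λ.λ.1 0) (λ.λ.1 0)
  →4  λ.λ.(λ.λ.1 0) 0
  →5  λ.λ.λ.1 0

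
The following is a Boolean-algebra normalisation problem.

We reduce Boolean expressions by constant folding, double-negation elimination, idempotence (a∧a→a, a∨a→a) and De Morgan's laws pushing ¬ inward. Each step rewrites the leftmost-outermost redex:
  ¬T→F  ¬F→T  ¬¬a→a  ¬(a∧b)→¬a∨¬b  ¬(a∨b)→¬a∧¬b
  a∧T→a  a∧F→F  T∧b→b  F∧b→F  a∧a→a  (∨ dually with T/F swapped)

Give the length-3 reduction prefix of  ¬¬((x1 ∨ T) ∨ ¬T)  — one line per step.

Answer: after 3 steps: T

Derivation:
  start: ¬¬((x1 ∨ T) ∨ ¬T)
  →1  (x1 ∨ T) ∨ ¬T
  →2  T ∨ ¬T
  →3  T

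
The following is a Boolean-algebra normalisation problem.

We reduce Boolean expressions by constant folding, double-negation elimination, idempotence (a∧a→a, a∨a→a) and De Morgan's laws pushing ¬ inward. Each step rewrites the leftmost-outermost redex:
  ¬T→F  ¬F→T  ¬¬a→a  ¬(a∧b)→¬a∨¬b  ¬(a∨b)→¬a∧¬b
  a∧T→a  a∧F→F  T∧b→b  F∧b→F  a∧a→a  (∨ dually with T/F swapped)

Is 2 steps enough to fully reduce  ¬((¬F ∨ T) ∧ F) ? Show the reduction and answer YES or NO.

Answer: NO — after 2 steps the term is (¬¬F ∧ ¬T) ∨ ¬F, not yet normal

Working:
  start: ¬((¬F ∨ T) ∧ F)
  step 1: ¬(¬F ∨ T) ∨ ¬F
  step 2: (¬¬F ∧ ¬T) ∨ ¬F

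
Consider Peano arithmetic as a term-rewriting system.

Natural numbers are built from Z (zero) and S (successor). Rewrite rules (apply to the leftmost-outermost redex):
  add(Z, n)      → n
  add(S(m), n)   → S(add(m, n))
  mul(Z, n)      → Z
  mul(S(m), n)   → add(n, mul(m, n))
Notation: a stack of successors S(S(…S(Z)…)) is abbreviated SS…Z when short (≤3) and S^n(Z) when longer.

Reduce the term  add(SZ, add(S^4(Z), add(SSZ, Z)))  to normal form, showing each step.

Answer: normal form = S^7(Z)  (in 10 steps)

Reduction:
  start: add(SZ, add(S^4(Z), add(SSZ, Z)))
  [1] S(add(Z, add(S^4(Z), add(SSZ, Z))))
  [2] S(add(S^4(Z), add(SSZ, Z)))
  [3] S(S(add(SSSZ, add(SSZ, Z))))
  [4] S(S(S(add(SSZ, add(SSZ, Z)))))
  [5] S(S(S(S(add(SZ, add(SSZ, Z))))))
  [6] S(S(S(S(S(add(Z, add(SSZ, Z)))))))
  [7] S(S(S(S(S(add(SSZ, Z))))))
  [8] S(S(S(S(S(S(add(SZ, Z)))))))
  [9] S(S(S(S(S(S(S(add(Z, Z))))))))
  [10] S^7(Z)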